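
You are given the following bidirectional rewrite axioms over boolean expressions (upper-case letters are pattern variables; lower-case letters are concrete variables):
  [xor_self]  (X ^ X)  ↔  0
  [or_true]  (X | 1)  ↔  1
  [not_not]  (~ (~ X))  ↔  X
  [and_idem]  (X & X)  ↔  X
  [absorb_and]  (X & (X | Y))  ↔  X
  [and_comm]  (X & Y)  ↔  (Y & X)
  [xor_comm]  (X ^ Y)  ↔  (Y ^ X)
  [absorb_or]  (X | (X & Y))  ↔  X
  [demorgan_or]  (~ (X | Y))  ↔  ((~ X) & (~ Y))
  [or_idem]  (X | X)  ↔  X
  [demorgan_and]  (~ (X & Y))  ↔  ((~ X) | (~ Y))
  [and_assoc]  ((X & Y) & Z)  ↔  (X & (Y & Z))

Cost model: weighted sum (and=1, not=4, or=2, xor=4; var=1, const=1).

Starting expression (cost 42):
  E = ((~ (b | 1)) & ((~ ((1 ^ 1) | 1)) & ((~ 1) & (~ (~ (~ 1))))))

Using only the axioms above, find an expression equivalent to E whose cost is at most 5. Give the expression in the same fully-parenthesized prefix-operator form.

1. [not_not →] (~ (~ 1))  →  1;  E = ((~ (b | 1)) & ((~ ((1 ^ 1) | 1)) & ((~ 1) & (~ 1))))
2. [or_true →] (b | 1)  →  1;  E = ((~ 1) & ((~ ((1 ^ 1) | 1)) & ((~ 1) & (~ 1))))
3. [and_idem →] ((~ 1) & (~ 1))  →  (~ 1);  E = ((~ 1) & ((~ ((1 ^ 1) | 1)) & (~ 1)))
4. [xor_self →] (1 ^ 1)  →  0;  E = ((~ 1) & ((~ (0 | 1)) & (~ 1)))
5. [and_comm →] ((~ 1) & ((~ (0 | 1)) & (~ 1)))  →  (((~ (0 | 1)) & (~ 1)) & (~ 1))
6. [or_true →] (0 | 1)  →  1;  E = (((~ 1) & (~ 1)) & (~ 1))
7. [and_idem →] ((~ 1) & (~ 1))  →  (~ 1);  E = ((~ 1) & (~ 1))
8. [and_idem →] ((~ 1) & (~ 1))  →  (~ 1);  cost 5 ≤ 5, done

(~ 1)   [cost 5]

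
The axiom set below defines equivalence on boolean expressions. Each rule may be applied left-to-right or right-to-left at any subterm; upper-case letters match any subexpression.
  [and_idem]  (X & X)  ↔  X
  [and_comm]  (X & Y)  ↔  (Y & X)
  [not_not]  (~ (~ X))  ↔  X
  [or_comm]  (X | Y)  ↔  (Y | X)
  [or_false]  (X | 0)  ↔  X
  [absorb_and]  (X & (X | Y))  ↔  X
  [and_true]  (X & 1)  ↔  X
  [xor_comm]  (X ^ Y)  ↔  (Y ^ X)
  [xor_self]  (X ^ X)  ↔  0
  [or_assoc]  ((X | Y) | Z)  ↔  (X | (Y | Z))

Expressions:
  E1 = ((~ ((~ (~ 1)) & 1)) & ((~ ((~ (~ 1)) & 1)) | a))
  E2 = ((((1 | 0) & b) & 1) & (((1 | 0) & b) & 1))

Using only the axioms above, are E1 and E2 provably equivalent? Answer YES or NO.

All listed rules preserve value, hence provable equivalence implies equal values everywhere; look for a separating assignment.
a=0, b=1 gives E1 ↦ 0, E2 ↦ 1; values differ ⇒ not provably equivalent.

NO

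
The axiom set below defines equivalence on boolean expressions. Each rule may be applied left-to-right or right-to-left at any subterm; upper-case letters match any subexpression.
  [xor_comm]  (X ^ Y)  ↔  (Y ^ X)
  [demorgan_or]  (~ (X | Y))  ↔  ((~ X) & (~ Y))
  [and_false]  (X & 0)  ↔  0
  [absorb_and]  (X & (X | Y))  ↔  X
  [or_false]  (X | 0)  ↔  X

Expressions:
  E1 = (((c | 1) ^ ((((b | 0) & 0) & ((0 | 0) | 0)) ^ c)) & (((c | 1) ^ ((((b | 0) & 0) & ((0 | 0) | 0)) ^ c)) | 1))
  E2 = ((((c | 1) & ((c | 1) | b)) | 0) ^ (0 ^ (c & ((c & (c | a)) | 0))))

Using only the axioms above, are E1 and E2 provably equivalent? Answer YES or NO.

1. [absorb_and →] (((c | 1) ^ ((((b | 0) & 0) & ((0 | 0) | 0)) ^ c)) & (((c | 1) ^ ((((b | 0) & 0) & ((0 | 0) | 0)) ^ c)) | 1))  →  ((c | 1) ^ ((((b | 0) & 0) & ((0 | 0) | 0)) ^ c))
2. [or_false →] ((0 | 0) | 0)  →  (0 | 0);  E1 = ((c | 1) ^ ((((b | 0) & 0) & (0 | 0)) ^ c))
3. [or_false →] (b | 0)  →  b;  E1 = ((c | 1) ^ (((b & 0) & (0 | 0)) ^ c))
4. [and_false →] (b & 0)  →  0;  E1 = ((c | 1) ^ ((0 & (0 | 0)) ^ c))
5. [absorb_and →] (0 & (0 | 0))  →  0;  E1 = ((c | 1) ^ (0 ^ c))
6. [absorb_and ←] (c | 1)  →  ((c | 1) & ((c | 1) | b));  E1 = (((c | 1) & ((c | 1) | b)) ^ (0 ^ c))
7. [or_false ←] ((c | 1) & ((c | 1) | b))  →  (((c | 1) & ((c | 1) | b)) | 0);  E1 = ((((c | 1) & ((c | 1) | b)) | 0) ^ (0 ^ c))
8. [absorb_and ←] c  →  (c & (c | 0));  E1 = ((((c | 1) & ((c | 1) | b)) | 0) ^ (0 ^ (c & (c | 0))))
9. [absorb_and ←] c  →  (c & (c | a));  this is E2

YES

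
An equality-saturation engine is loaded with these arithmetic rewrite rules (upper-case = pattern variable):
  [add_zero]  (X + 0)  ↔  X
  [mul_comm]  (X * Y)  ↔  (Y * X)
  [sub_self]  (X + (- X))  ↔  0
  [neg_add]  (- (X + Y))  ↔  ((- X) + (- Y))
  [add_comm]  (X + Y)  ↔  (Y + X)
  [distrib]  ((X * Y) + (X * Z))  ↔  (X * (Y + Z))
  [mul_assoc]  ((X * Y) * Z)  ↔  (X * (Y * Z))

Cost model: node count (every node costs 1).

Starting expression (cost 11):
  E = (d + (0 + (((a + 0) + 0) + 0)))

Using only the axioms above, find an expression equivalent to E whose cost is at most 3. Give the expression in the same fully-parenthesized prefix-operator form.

(d + a)   [cost 3]

1. [add_zero →] (a + 0)  →  a;  E = (d + (0 + ((a + 0) + 0)))
2. [add_zero →] ((a + 0) + 0)  →  (a + 0);  E = (d + (0 + (a + 0)))
3. [add_zero →] (a + 0)  →  a;  E = (d + (0 + a))
4. [add_comm →] (0 + a)  →  (a + 0);  E = (d + (a + 0))
5. [add_zero →] (a + 0)  →  a;  cost 3 ≤ 3, done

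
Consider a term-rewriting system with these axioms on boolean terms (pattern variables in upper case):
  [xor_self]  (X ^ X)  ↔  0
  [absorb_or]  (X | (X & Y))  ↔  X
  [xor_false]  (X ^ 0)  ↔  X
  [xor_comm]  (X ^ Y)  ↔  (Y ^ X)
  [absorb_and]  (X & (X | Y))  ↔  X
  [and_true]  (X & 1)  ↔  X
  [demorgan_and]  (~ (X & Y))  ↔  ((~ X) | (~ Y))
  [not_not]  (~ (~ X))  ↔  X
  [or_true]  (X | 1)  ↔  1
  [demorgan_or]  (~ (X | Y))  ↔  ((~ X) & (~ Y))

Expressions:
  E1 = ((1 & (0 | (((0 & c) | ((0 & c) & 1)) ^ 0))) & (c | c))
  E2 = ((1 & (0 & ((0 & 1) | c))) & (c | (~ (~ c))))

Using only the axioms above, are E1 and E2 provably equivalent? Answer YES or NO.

YES

step 1: absorb_or (→) rewrites ((0 & c) | ((0 & c) & 1)) into (0 & c), now ((1 & (0 | ((0 & c) ^ 0))) & (c | c))
step 2: xor_false (→) rewrites ((0 & c) ^ 0) into (0 & c), now ((1 & (0 | (0 & c))) & (c | c))
step 3: absorb_or (→) rewrites (0 | (0 & c)) into 0, now ((1 & 0) & (c | c))
step 4: not_not (←) rewrites c into (~ (~ c)), now ((1 & 0) & (c | (~ (~ c))))
step 5: absorb_and (←) rewrites 0 into (0 & (0 | c)), now ((1 & (0 & (0 | c))) & (c | (~ (~ c))))
step 6: and_true (←) rewrites 0 into (0 & 1), which is E2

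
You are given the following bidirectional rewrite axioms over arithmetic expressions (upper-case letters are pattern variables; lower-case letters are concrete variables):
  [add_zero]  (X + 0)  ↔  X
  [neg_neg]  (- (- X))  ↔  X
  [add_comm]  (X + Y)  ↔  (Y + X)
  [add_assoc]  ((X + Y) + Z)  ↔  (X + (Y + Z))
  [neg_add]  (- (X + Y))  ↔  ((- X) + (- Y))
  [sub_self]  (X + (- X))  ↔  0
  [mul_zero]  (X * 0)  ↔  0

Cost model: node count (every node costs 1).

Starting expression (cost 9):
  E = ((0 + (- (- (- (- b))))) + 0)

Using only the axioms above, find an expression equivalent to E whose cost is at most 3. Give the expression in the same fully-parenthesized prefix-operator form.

step 1: neg_neg (→) rewrites (- (- b)) into b, now ((0 + (- (- b))) + 0)
step 2: neg_neg (→) rewrites (- (- b)) into b, now ((0 + b) + 0)
step 3: add_zero (→) rewrites ((0 + b) + 0) into (0 + b), reaching cost 3 (bound 3)

(0 + b)   [cost 3]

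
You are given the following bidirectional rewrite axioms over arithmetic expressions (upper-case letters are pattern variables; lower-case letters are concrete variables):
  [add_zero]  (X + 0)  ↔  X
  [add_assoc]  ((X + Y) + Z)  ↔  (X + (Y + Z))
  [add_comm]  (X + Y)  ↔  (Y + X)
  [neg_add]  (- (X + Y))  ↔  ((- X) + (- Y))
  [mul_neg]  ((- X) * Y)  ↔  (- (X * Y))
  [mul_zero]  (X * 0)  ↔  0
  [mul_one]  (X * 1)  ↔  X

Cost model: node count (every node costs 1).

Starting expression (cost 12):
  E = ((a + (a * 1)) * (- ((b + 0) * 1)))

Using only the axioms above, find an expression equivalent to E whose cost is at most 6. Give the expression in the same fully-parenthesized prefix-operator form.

1. [add_zero →] (b + 0)  →  b;  E = ((a + (a * 1)) * (- (b * 1)))
2. [mul_one →] (a * 1)  →  a;  E = ((a + a) * (- (b * 1)))
3. [mul_one →] (b * 1)  →  b;  cost 6 ≤ 6, done

((a + a) * (- b))   [cost 6]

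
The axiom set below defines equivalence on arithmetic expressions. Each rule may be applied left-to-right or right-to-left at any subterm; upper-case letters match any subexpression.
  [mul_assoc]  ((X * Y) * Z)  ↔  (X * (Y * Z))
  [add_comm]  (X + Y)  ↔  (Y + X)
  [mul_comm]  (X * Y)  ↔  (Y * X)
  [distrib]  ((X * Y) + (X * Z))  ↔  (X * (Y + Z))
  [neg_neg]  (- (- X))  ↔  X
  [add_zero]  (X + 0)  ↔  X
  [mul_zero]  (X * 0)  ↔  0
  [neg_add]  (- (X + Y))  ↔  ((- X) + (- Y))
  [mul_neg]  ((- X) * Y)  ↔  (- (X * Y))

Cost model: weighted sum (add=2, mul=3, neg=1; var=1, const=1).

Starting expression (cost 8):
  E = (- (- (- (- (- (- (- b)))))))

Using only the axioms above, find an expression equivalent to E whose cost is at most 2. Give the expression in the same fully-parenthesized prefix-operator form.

step 1: neg_neg (→) rewrites (- (- (- (- b)))) into (- (- b)), now (- (- (- (- (- b)))))
step 2: neg_neg (→) rewrites (- (- (- (- b)))) into (- (- b)), now (- (- (- b)))
step 3: neg_neg (→) rewrites (- (- (- b))) into (- b), reaching cost 2 (bound 2)

(- b)   [cost 2]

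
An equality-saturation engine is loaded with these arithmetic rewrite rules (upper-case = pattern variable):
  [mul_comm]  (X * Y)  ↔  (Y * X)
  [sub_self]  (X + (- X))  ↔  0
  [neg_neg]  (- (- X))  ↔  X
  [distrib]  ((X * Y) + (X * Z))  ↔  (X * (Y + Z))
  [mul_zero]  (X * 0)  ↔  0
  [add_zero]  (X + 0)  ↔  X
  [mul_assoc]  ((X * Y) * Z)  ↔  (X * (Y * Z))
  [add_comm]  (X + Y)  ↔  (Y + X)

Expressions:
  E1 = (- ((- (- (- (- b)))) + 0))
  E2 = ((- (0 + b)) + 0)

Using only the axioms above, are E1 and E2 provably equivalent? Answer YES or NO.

YES

1. [neg_neg →] (- (- (- (- b))))  →  (- (- b));  E1 = (- ((- (- b)) + 0))
2. [add_zero →] ((- (- b)) + 0)  →  (- (- b));  E1 = (- (- (- b)))
3. [neg_neg →] (- (- (- b)))  →  (- b)
4. [add_zero ←] b  →  (b + 0);  E1 = (- (b + 0))
5. [add_zero ←] (- (b + 0))  →  ((- (b + 0)) + 0)
6. [add_comm →] (b + 0)  →  (0 + b);  this is E2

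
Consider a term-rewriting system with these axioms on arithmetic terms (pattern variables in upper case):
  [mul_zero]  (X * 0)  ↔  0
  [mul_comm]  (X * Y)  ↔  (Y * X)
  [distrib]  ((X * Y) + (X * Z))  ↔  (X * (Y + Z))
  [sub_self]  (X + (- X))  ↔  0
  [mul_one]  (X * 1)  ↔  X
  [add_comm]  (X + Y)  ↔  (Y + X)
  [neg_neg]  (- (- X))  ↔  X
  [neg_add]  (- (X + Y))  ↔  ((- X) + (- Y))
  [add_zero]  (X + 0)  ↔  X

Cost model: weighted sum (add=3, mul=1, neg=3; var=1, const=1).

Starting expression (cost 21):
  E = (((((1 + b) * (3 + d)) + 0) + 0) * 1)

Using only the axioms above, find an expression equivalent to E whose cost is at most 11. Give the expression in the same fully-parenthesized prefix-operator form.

1. [add_zero →] (((1 + b) * (3 + d)) + 0)  →  ((1 + b) * (3 + d));  E = ((((1 + b) * (3 + d)) + 0) * 1)
2. [mul_one →] ((((1 + b) * (3 + d)) + 0) * 1)  →  (((1 + b) * (3 + d)) + 0)
3. [add_zero →] (((1 + b) * (3 + d)) + 0)  →  ((1 + b) * (3 + d));  cost 11 ≤ 11, done

((1 + b) * (3 + d))   [cost 11]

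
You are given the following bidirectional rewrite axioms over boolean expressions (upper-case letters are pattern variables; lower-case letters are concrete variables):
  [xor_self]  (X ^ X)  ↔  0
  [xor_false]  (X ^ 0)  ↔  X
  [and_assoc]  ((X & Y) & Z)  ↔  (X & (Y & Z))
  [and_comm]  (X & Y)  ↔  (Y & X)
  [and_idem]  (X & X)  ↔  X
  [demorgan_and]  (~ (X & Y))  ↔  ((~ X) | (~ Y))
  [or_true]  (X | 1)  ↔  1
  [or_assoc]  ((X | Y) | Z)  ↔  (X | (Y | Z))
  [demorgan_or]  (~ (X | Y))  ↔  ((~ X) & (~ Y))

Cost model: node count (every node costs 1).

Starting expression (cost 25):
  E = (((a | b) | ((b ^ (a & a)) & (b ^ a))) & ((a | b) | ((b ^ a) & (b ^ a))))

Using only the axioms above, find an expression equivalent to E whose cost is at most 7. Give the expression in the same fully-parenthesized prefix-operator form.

((a | b) | (b ^ a))   [cost 7]

1. [and_idem →] (a & a)  →  a;  E = (((a | b) | ((b ^ a) & (b ^ a))) & ((a | b) | ((b ^ a) & (b ^ a))))
2. [and_idem →] (((a | b) | ((b ^ a) & (b ^ a))) & ((a | b) | ((b ^ a) & (b ^ a))))  →  ((a | b) | ((b ^ a) & (b ^ a)))
3. [and_idem →] ((b ^ a) & (b ^ a))  →  (b ^ a);  cost 7 ≤ 7, done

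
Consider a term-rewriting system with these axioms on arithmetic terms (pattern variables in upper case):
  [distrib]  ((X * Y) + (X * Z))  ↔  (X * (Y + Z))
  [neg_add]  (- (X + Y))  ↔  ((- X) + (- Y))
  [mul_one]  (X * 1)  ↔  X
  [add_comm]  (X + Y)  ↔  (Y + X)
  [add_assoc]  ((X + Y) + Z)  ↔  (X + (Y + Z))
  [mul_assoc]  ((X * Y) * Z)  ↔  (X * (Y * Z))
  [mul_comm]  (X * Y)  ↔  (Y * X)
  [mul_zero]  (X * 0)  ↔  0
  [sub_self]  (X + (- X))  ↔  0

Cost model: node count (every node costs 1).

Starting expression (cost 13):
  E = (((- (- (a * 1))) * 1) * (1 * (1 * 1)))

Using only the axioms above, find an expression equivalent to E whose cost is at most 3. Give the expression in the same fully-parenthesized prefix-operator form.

1. [mul_one →] (a * 1)  →  a;  E = (((- (- a)) * 1) * (1 * (1 * 1)))
2. [mul_one →] (1 * 1)  →  1;  E = (((- (- a)) * 1) * (1 * 1))
3. [mul_one →] (1 * 1)  →  1;  E = (((- (- a)) * 1) * 1)
4. [mul_one →] ((- (- a)) * 1)  →  (- (- a));  E = ((- (- a)) * 1)
5. [mul_one →] ((- (- a)) * 1)  →  (- (- a));  cost 3 ≤ 3, done

(- (- a))   [cost 3]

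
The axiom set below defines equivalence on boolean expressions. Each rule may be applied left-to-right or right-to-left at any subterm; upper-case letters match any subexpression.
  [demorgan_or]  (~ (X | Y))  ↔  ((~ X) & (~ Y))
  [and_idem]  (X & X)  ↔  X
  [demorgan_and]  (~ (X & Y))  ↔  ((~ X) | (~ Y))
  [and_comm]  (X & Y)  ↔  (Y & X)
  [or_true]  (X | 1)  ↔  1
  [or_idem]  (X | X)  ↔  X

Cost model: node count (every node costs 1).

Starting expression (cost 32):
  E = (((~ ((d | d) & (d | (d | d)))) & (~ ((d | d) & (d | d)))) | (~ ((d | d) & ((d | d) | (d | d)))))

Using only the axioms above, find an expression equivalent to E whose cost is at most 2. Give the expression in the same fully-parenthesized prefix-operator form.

1. [or_idem →] (d | d)  →  d;  E = (((~ ((d | d) & (d | d))) & (~ ((d | d) & (d | d)))) | (~ ((d | d) & ((d | d) | (d | d)))))
2. [or_idem →] ((d | d) | (d | d))  →  (d | d);  E = (((~ ((d | d) & (d | d))) & (~ ((d | d) & (d | d)))) | (~ ((d | d) & (d | d))))
3. [and_idem →] ((~ ((d | d) & (d | d))) & (~ ((d | d) & (d | d))))  →  (~ ((d | d) & (d | d)));  E = ((~ ((d | d) & (d | d))) | (~ ((d | d) & (d | d))))
4. [or_idem →] ((~ ((d | d) & (d | d))) | (~ ((d | d) & (d | d))))  →  (~ ((d | d) & (d | d)))
5. [or_idem →] (d | d)  →  d;  E = (~ (d & (d | d)))
6. [or_idem →] (d | d)  →  d;  E = (~ (d & d))
7. [and_idem →] (d & d)  →  d;  cost 2 ≤ 2, done

(~ d)   [cost 2]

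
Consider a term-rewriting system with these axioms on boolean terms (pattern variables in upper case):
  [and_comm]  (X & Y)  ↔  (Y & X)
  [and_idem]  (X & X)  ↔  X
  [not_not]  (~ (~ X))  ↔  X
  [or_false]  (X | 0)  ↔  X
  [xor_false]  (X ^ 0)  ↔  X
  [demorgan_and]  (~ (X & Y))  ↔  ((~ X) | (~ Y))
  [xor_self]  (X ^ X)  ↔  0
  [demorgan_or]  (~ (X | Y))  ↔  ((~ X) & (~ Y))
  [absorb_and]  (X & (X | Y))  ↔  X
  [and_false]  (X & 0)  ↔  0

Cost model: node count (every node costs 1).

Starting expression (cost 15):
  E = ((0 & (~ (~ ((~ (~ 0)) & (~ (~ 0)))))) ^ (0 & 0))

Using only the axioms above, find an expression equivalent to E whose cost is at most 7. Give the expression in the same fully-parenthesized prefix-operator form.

1. [and_idem →] ((~ (~ 0)) & (~ (~ 0)))  →  (~ (~ 0));  E = ((0 & (~ (~ (~ (~ 0))))) ^ (0 & 0))
2. [not_not →] (~ (~ (~ 0)))  →  (~ 0);  E = ((0 & (~ (~ 0))) ^ (0 & 0))
3. [not_not →] (~ (~ 0))  →  0;  cost 7 ≤ 7, done

((0 & 0) ^ (0 & 0))   [cost 7]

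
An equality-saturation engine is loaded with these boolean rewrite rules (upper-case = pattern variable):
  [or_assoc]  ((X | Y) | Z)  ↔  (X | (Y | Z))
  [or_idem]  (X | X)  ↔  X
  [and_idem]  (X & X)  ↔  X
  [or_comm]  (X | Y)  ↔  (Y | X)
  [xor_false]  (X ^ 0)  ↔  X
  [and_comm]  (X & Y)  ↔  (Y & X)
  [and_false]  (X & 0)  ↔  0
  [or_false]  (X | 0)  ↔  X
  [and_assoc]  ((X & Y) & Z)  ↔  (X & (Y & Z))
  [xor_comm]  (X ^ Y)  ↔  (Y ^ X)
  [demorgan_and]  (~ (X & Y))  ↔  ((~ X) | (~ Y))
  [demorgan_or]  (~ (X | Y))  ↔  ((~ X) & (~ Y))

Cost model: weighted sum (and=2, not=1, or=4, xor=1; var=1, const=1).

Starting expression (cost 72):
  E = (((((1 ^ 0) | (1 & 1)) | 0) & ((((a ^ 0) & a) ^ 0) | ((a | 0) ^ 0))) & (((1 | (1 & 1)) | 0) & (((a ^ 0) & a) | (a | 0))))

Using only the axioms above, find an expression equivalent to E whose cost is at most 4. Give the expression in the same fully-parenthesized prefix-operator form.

(1 & a)   [cost 4]

1. [xor_false →] (((a ^ 0) & a) ^ 0)  →  ((a ^ 0) & a);  E = (((((1 ^ 0) | (1 & 1)) | 0) & (((a ^ 0) & a) | ((a | 0) ^ 0))) & (((1 | (1 & 1)) | 0) & (((a ^ 0) & a) | (a | 0))))
2. [xor_false →] ((a | 0) ^ 0)  →  (a | 0);  E = (((((1 ^ 0) | (1 & 1)) | 0) & (((a ^ 0) & a) | (a | 0))) & (((1 | (1 & 1)) | 0) & (((a ^ 0) & a) | (a | 0))))
3. [xor_false →] (1 ^ 0)  →  1;  E = ((((1 | (1 & 1)) | 0) & (((a ^ 0) & a) | (a | 0))) & (((1 | (1 & 1)) | 0) & (((a ^ 0) & a) | (a | 0))))
4. [and_idem →] ((((1 | (1 & 1)) | 0) & (((a ^ 0) & a) | (a | 0))) & (((1 | (1 & 1)) | 0) & (((a ^ 0) & a) | (a | 0))))  →  (((1 | (1 & 1)) | 0) & (((a ^ 0) & a) | (a | 0)))
5. [or_false →] (a | 0)  →  a;  E = (((1 | (1 & 1)) | 0) & (((a ^ 0) & a) | a))
6. [and_idem →] (1 & 1)  →  1;  E = (((1 | 1) | 0) & (((a ^ 0) & a) | a))
7. [or_false →] ((1 | 1) | 0)  →  (1 | 1);  E = ((1 | 1) & (((a ^ 0) & a) | a))
8. [xor_false →] (a ^ 0)  →  a;  E = ((1 | 1) & ((a & a) | a))
9. [and_idem →] (a & a)  →  a;  E = ((1 | 1) & (a | a))
10. [or_idem →] (a | a)  →  a;  E = ((1 | 1) & a)
11. [or_idem →] (1 | 1)  →  1;  cost 4 ≤ 4, done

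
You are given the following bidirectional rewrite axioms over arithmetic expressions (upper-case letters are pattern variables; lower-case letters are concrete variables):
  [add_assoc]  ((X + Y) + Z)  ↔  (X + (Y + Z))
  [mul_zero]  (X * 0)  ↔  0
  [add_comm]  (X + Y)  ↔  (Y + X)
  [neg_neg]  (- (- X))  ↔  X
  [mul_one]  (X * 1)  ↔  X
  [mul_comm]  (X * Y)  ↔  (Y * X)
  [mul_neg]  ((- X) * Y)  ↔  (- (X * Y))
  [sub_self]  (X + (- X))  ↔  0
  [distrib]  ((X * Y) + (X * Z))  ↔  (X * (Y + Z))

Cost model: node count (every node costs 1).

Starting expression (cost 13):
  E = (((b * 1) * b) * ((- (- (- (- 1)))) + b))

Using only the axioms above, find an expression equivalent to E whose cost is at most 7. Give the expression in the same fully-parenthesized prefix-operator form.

((b * b) * (1 + b))   [cost 7]

(1) (- (- (- (- 1))))  =[neg_neg →]=  (- (- 1))    ⊢ (((b * 1) * b) * ((- (- 1)) + b))
(2) (b * 1)  =[mul_one →]=  b    ⊢ ((b * b) * ((- (- 1)) + b))
(3) (- (- 1))  =[neg_neg →]=  1    ⊢ cost 7, within 7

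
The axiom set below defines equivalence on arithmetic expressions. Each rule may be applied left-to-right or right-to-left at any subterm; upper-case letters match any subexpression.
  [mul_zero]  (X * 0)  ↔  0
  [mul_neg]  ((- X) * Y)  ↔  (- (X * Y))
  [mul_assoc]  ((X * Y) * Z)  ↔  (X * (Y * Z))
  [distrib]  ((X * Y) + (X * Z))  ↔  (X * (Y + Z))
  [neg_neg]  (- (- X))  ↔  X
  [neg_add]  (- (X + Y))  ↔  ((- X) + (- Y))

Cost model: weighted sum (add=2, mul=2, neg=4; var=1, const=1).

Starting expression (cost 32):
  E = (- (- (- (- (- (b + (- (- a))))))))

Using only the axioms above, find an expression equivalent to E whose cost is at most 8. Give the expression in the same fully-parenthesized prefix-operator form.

(- (b + a))   [cost 8]

step 1: neg_neg (→) rewrites (- (- (- (- (- (b + (- (- a)))))))) into (- (- (- (b + (- (- a))))))
step 2: neg_neg (→) rewrites (- (- (b + (- (- a))))) into (b + (- (- a))), now (- (b + (- (- a))))
step 3: neg_neg (→) rewrites (- (- a)) into a, reaching cost 8 (bound 8)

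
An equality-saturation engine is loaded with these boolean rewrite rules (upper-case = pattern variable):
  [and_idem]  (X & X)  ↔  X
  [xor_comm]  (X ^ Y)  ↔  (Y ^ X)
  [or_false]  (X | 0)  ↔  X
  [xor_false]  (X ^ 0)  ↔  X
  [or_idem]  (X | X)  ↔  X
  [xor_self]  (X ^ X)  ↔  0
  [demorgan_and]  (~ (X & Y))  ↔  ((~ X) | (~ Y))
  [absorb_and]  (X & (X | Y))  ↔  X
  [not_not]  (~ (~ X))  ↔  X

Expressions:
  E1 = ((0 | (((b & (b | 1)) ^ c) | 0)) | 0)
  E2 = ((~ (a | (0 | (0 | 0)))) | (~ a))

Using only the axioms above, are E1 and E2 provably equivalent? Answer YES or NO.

NO

Every axiom is a valid identity, so a rewrite proof would force E1 and E2 to agree under every assignment.
At a=0, b=0, c=0: E1 = 0 but E2 = 1; they differ, so no derivation exists.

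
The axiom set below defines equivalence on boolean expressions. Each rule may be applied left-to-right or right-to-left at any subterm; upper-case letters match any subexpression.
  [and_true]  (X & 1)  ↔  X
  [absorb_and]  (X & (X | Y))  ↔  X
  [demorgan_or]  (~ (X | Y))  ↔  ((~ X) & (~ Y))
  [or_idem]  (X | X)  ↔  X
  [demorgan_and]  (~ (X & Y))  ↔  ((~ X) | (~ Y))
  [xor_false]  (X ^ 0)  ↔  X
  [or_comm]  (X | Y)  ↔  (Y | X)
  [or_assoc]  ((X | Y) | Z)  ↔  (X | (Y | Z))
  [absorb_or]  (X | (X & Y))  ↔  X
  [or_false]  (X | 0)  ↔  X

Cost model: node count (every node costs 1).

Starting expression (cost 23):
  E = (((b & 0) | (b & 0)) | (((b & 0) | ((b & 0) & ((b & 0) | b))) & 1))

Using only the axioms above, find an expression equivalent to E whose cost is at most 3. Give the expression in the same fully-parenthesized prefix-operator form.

(1) ((b & 0) & ((b & 0) | b))  =[absorb_and →]=  (b & 0)    ⊢ (((b & 0) | (b & 0)) | (((b & 0) | (b & 0)) & 1))
(2) (((b & 0) | (b & 0)) | (((b & 0) | (b & 0)) & 1))  =[absorb_or →]=  ((b & 0) | (b & 0))
(3) ((b & 0) | (b & 0))  =[or_idem →]=  (b & 0)    ⊢ cost 3, within 3

(b & 0)   [cost 3]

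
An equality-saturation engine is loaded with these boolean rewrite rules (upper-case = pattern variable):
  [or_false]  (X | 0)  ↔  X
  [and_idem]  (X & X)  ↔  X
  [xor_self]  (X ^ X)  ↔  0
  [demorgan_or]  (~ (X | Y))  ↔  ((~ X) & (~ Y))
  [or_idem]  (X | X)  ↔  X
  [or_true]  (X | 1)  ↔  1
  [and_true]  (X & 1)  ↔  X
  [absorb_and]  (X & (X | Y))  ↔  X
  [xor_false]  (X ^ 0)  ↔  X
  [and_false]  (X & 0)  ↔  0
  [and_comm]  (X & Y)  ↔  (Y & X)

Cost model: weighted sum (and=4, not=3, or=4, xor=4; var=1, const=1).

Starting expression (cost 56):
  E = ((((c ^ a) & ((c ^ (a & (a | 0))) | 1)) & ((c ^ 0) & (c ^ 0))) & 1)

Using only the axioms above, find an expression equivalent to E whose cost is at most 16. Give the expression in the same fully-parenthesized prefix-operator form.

1. [absorb_and →] (a & (a | 0))  →  a;  E = ((((c ^ a) & ((c ^ a) | 1)) & ((c ^ 0) & (c ^ 0))) & 1)
2. [absorb_and →] ((c ^ a) & ((c ^ a) | 1))  →  (c ^ a);  E = (((c ^ a) & ((c ^ 0) & (c ^ 0))) & 1)
3. [and_true →] (((c ^ a) & ((c ^ 0) & (c ^ 0))) & 1)  →  ((c ^ a) & ((c ^ 0) & (c ^ 0)))
4. [and_idem →] ((c ^ 0) & (c ^ 0))  →  (c ^ 0);  cost 16 ≤ 16, done

((c ^ a) & (c ^ 0))   [cost 16]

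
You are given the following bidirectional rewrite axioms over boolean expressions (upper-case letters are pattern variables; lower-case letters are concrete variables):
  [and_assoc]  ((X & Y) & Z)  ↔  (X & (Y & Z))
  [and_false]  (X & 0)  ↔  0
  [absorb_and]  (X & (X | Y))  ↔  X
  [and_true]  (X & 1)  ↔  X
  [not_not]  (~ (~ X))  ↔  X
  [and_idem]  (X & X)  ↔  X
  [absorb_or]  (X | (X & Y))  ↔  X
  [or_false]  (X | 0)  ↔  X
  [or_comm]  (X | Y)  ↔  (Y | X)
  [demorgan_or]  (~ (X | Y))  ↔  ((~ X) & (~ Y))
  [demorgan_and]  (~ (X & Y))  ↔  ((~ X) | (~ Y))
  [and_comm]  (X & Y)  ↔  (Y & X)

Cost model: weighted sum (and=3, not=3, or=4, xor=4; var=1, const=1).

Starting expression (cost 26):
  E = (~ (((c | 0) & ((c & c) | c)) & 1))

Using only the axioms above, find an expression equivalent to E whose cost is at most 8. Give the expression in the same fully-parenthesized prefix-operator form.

(1) (c & c)  =[and_idem →]=  c    ⊢ (~ (((c | 0) & (c | c)) & 1))
(2) (c | 0)  =[or_false →]=  c    ⊢ (~ ((c & (c | c)) & 1))
(3) (c & (c | c))  =[absorb_and →]=  c    ⊢ cost 8, within 8

(~ (c & 1))   [cost 8]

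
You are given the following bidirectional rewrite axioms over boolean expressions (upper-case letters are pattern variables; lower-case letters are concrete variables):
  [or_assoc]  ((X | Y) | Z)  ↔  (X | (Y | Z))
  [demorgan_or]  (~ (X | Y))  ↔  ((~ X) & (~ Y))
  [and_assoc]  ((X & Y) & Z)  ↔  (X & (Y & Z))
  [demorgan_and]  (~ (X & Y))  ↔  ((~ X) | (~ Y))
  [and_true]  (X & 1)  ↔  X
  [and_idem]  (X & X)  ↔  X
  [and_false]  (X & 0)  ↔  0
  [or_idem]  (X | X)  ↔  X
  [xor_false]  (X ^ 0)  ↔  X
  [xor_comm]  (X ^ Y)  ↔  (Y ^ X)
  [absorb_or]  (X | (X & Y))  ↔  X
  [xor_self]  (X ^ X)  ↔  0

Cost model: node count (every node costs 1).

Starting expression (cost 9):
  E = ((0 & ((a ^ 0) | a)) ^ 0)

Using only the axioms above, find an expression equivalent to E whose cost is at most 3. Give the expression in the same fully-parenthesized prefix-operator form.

(0 & a)   [cost 3]

step 1: xor_false (→) rewrites (a ^ 0) into a, now ((0 & (a | a)) ^ 0)
step 2: or_idem (→) rewrites (a | a) into a, now ((0 & a) ^ 0)
step 3: xor_false (→) rewrites ((0 & a) ^ 0) into (0 & a), reaching cost 3 (bound 3)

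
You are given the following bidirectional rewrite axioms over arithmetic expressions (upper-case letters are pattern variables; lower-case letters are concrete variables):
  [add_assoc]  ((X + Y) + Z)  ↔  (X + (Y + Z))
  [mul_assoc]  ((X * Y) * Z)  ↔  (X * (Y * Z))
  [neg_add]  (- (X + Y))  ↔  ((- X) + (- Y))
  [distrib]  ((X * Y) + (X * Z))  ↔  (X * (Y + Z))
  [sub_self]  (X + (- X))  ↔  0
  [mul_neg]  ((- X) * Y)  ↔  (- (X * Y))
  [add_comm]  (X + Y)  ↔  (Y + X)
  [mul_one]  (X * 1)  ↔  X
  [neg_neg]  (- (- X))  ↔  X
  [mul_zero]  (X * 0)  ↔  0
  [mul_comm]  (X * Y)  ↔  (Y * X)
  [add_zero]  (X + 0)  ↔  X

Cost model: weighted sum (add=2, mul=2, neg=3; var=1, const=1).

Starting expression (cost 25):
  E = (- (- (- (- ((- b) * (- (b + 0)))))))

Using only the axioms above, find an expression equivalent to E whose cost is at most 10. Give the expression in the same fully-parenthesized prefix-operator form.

((- b) * (- b))   [cost 10]

step 1: add_zero (→) rewrites (b + 0) into b, now (- (- (- (- ((- b) * (- b))))))
step 2: neg_neg (→) rewrites (- (- (- (- ((- b) * (- b)))))) into (- (- ((- b) * (- b))))
step 3: neg_neg (→) rewrites (- (- ((- b) * (- b)))) into ((- b) * (- b)), reaching cost 10 (bound 10)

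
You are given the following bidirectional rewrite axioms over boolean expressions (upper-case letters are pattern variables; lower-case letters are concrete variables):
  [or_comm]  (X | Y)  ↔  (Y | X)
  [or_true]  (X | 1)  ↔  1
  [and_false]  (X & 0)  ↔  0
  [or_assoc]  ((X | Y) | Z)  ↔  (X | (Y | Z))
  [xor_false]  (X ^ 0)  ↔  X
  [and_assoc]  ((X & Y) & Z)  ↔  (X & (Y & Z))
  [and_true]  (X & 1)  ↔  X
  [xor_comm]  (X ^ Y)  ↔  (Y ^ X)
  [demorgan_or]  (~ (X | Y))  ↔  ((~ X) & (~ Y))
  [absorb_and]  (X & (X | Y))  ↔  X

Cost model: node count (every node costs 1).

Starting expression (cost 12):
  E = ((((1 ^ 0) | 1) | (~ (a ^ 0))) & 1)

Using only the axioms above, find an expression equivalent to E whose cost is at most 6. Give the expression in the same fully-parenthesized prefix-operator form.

step 1: xor_false (→) rewrites (1 ^ 0) into 1, now (((1 | 1) | (~ (a ^ 0))) & 1)
step 2: xor_false (→) rewrites (a ^ 0) into a, now (((1 | 1) | (~ a)) & 1)
step 3: and_true (→) rewrites (((1 | 1) | (~ a)) & 1) into ((1 | 1) | (~ a)), reaching cost 6 (bound 6)

((1 | 1) | (~ a))   [cost 6]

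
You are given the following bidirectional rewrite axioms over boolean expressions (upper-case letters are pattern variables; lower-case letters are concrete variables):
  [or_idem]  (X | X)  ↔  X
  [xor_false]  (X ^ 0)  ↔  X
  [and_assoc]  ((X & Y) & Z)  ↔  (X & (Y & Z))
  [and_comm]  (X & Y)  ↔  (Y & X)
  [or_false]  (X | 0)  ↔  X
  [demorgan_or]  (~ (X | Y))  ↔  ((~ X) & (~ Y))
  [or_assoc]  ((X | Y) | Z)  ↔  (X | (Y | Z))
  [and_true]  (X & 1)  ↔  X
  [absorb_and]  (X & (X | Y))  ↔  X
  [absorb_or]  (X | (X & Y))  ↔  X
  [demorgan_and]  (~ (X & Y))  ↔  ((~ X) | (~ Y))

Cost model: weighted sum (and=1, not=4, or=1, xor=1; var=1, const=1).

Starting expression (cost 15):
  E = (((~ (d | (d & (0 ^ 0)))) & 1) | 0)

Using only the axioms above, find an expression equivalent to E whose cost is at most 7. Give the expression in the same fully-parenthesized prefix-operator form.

((~ d) & 1)   [cost 7]

1. [xor_false →] (0 ^ 0)  →  0;  E = (((~ (d | (d & 0))) & 1) | 0)
2. [or_false →] (((~ (d | (d & 0))) & 1) | 0)  →  ((~ (d | (d & 0))) & 1)
3. [absorb_or →] (d | (d & 0))  →  d;  cost 7 ≤ 7, done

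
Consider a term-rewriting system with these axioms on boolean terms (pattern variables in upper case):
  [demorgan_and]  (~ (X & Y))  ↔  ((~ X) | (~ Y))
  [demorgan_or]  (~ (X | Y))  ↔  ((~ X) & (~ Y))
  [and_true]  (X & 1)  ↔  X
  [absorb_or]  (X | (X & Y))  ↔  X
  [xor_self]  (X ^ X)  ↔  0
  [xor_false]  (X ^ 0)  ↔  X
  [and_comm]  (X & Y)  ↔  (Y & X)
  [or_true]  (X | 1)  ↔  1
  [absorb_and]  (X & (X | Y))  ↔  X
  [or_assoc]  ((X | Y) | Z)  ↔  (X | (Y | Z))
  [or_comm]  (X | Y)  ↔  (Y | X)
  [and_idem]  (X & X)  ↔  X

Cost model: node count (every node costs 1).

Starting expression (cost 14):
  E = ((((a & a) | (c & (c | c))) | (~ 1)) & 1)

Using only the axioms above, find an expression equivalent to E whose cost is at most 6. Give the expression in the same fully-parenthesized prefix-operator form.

step 1: absorb_and (→) rewrites (c & (c | c)) into c, now ((((a & a) | c) | (~ 1)) & 1)
step 2: and_true (→) rewrites ((((a & a) | c) | (~ 1)) & 1) into (((a & a) | c) | (~ 1))
step 3: and_idem (→) rewrites (a & a) into a, reaching cost 6 (bound 6)

((a | c) | (~ 1))   [cost 6]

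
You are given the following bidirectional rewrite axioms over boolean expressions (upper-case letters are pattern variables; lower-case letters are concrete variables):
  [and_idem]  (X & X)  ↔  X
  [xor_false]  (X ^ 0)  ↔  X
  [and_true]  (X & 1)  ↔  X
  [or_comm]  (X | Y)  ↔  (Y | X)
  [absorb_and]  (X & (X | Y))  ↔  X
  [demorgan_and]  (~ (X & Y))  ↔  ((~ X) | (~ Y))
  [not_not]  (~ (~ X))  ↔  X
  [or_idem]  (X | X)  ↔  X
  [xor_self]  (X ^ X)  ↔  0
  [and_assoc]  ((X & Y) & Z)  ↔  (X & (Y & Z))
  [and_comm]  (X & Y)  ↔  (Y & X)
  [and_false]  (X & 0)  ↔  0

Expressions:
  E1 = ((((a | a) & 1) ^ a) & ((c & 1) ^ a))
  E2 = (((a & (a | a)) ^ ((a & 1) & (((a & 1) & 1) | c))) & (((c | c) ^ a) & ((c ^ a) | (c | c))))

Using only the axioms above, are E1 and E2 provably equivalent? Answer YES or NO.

1. [or_idem →] (a | a)  →  a;  E1 = (((a & 1) ^ a) & ((c & 1) ^ a))
2. [and_true →] (a & 1)  →  a;  E1 = ((a ^ a) & ((c & 1) ^ a))
3. [and_true →] (c & 1)  →  c;  E1 = ((a ^ a) & (c ^ a))
4. [absorb_and ←] (c ^ a)  →  ((c ^ a) & ((c ^ a) | c));  E1 = ((a ^ a) & ((c ^ a) & ((c ^ a) | c)))
5. [or_idem ←] c  →  (c | c);  E1 = ((a ^ a) & ((c ^ a) & ((c ^ a) | (c | c))))
6. [and_true ←] a  →  (a & 1);  E1 = ((a ^ (a & 1)) & ((c ^ a) & ((c ^ a) | (c | c))))
7. [or_idem ←] c  →  (c | c);  E1 = ((a ^ (a & 1)) & (((c | c) ^ a) & ((c ^ a) | (c | c))))
8. [absorb_and ←] a  →  (a & (a | a));  E1 = (((a & (a | a)) ^ (a & 1)) & (((c | c) ^ a) & ((c ^ a) | (c | c))))
9. [absorb_and ←] (a & 1)  →  ((a & 1) & ((a & 1) | c));  E1 = (((a & (a | a)) ^ ((a & 1) & ((a & 1) | c))) & (((c | c) ^ a) & ((c ^ a) | (c | c))))
10. [and_true ←] a  →  (a & 1);  this is E2

YES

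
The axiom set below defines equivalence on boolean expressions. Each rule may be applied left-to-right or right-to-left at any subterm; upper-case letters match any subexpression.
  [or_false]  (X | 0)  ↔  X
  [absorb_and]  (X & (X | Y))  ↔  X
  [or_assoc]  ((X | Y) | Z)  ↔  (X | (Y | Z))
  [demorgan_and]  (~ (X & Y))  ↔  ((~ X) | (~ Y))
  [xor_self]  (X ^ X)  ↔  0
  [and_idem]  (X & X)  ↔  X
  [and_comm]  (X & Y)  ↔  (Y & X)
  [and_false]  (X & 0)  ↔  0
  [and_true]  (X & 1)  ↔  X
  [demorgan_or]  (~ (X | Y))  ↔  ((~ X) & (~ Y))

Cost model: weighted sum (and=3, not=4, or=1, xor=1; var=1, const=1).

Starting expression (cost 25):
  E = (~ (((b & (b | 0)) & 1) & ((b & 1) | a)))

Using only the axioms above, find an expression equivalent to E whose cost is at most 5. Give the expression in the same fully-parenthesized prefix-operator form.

1. [absorb_and →] (b & (b | 0))  →  b;  E = (~ ((b & 1) & ((b & 1) | a)))
2. [absorb_and →] ((b & 1) & ((b & 1) | a))  →  (b & 1);  E = (~ (b & 1))
3. [and_true →] (b & 1)  →  b;  cost 5 ≤ 5, done

(~ b)   [cost 5]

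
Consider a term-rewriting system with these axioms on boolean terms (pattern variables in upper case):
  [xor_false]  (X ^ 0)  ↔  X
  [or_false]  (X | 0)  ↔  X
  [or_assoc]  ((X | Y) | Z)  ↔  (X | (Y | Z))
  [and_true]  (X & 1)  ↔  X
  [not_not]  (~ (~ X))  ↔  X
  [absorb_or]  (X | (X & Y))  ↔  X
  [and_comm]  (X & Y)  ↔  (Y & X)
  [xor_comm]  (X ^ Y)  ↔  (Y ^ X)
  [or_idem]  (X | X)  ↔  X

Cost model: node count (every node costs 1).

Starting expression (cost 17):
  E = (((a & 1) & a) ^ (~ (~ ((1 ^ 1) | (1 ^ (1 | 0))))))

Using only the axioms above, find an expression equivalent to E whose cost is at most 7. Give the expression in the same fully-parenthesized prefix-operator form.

((a & a) ^ (1 ^ 1))   [cost 7]

1. [or_false →] (1 | 0)  →  1;  E = (((a & 1) & a) ^ (~ (~ ((1 ^ 1) | (1 ^ 1)))))
2. [and_true →] (a & 1)  →  a;  E = ((a & a) ^ (~ (~ ((1 ^ 1) | (1 ^ 1)))))
3. [or_idem →] ((1 ^ 1) | (1 ^ 1))  →  (1 ^ 1);  E = ((a & a) ^ (~ (~ (1 ^ 1))))
4. [not_not →] (~ (~ (1 ^ 1)))  →  (1 ^ 1);  cost 7 ≤ 7, done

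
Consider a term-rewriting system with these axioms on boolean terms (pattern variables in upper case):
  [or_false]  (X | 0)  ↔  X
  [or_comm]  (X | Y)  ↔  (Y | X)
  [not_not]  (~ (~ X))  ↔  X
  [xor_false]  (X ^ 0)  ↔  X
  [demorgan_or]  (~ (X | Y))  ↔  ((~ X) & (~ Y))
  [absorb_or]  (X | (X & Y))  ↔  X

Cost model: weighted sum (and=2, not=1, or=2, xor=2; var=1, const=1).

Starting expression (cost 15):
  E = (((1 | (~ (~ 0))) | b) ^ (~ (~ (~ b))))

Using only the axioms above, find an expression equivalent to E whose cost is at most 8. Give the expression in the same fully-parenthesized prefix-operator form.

(1) (~ (~ 0))  =[not_not →]=  0    ⊢ (((1 | 0) | b) ^ (~ (~ (~ b))))
(2) (~ (~ (~ b)))  =[not_not →]=  (~ b)    ⊢ (((1 | 0) | b) ^ (~ b))
(3) (1 | 0)  =[or_false →]=  1    ⊢ cost 8, within 8

((1 | b) ^ (~ b))   [cost 8]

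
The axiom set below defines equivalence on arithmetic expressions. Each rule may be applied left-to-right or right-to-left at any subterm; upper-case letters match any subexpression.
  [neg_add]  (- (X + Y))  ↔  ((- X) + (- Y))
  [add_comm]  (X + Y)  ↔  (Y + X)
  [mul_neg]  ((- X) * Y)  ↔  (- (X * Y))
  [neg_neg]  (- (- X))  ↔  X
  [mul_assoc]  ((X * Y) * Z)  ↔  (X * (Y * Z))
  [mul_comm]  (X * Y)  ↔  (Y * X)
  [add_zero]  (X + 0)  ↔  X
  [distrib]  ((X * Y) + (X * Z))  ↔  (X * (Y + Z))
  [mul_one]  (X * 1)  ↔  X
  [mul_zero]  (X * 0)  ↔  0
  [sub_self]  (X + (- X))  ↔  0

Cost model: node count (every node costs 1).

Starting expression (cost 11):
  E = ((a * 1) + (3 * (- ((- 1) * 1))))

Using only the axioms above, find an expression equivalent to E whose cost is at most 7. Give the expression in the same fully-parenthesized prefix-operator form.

((a * 1) + (3 * 1))   [cost 7]

step 1: mul_neg (→) rewrites ((- 1) * 1) into (- (1 * 1)), now ((a * 1) + (3 * (- (- (1 * 1)))))
step 2: mul_one (→) rewrites (1 * 1) into 1, now ((a * 1) + (3 * (- (- 1))))
step 3: neg_neg (→) rewrites (- (- 1)) into 1, reaching cost 7 (bound 7)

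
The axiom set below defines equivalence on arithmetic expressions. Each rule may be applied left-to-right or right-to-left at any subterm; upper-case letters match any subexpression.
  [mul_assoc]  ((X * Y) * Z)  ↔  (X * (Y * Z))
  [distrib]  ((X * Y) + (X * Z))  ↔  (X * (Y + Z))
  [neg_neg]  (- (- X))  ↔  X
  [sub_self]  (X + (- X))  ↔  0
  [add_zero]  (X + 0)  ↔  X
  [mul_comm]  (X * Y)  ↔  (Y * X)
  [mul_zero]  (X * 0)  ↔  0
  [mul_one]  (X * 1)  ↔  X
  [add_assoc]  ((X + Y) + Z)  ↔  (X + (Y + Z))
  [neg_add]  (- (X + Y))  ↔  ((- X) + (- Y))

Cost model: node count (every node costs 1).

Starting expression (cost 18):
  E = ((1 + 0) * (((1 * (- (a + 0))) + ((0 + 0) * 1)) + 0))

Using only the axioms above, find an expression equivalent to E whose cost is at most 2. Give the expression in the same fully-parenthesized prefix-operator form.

(1) (((1 * (- (a + 0))) + ((0 + 0) * 1)) + 0)  =[add_zero →]=  ((1 * (- (a + 0))) + ((0 + 0) * 1))    ⊢ ((1 + 0) * ((1 * (- (a + 0))) + ((0 + 0) * 1)))
(2) (1 + 0)  =[add_zero →]=  1    ⊢ (1 * ((1 * (- (a + 0))) + ((0 + 0) * 1)))
(3) ((0 + 0) * 1)  =[mul_one →]=  (0 + 0)    ⊢ (1 * ((1 * (- (a + 0))) + (0 + 0)))
(4) (0 + 0)  =[add_zero →]=  0    ⊢ (1 * ((1 * (- (a + 0))) + 0))
(5) (a + 0)  =[add_zero →]=  a    ⊢ (1 * ((1 * (- a)) + 0))
(6) (1 * ((1 * (- a)) + 0))  =[mul_comm →]=  (((1 * (- a)) + 0) * 1)
(7) (((1 * (- a)) + 0) * 1)  =[mul_one →]=  ((1 * (- a)) + 0)
(8) (1 * (- a))  =[mul_comm →]=  ((- a) * 1)    ⊢ (((- a) * 1) + 0)
(9) ((- a) * 1)  =[mul_one →]=  (- a)    ⊢ ((- a) + 0)
(10) ((- a) + 0)  =[add_zero →]=  (- a)    ⊢ cost 2, within 2

(- a)   [cost 2]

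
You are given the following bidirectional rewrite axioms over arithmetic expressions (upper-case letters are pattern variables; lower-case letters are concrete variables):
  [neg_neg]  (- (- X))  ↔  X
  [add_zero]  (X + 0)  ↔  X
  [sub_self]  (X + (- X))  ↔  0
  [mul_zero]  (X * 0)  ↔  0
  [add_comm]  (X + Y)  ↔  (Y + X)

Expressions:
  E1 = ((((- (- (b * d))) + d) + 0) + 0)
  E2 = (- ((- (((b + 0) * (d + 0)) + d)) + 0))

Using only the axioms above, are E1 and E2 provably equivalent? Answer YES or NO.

(1) ((((- (- (b * d))) + d) + 0) + 0)  =[add_zero →]=  (((- (- (b * d))) + d) + 0)
(2) (- (- (b * d)))  =[neg_neg →]=  (b * d)    ⊢ (((b * d) + d) + 0)
(3) (((b * d) + d) + 0)  =[add_zero →]=  ((b * d) + d)
(4) d  =[add_zero ←]=  (d + 0)    ⊢ ((b * (d + 0)) + d)
(5) b  =[add_zero ←]=  (b + 0)    ⊢ (((b + 0) * (d + 0)) + d)
(6) (((b + 0) * (d + 0)) + d)  =[neg_neg ←]=  (- (- (((b + 0) * (d + 0)) + d)))
(7) (- (((b + 0) * (d + 0)) + d))  =[add_zero ←]=  ((- (((b + 0) * (d + 0)) + d)) + 0)    ⊢ E2

YES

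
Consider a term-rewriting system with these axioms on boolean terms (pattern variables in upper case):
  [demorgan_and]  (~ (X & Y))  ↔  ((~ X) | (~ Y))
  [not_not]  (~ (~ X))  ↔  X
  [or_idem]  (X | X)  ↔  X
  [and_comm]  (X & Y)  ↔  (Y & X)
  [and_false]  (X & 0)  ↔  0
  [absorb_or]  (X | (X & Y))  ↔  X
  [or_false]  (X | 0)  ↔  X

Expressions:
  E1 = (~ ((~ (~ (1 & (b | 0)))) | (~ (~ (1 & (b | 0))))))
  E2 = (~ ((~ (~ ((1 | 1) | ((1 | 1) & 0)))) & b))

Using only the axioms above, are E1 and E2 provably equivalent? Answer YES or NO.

YES

1. [or_idem →] ((~ (~ (1 & (b | 0)))) | (~ (~ (1 & (b | 0)))))  →  (~ (~ (1 & (b | 0))));  E1 = (~ (~ (~ (1 & (b | 0)))))
2. [or_false →] (b | 0)  →  b;  E1 = (~ (~ (~ (1 & b))))
3. [not_not →] (~ (~ (1 & b)))  →  (1 & b);  E1 = (~ (1 & b))
4. [not_not ←] 1  →  (~ (~ 1));  E1 = (~ ((~ (~ 1)) & b))
5. [or_idem ←] 1  →  (1 | 1);  E1 = (~ ((~ (~ (1 | 1))) & b))
6. [absorb_or ←] (1 | 1)  →  ((1 | 1) | ((1 | 1) & 0));  this is E2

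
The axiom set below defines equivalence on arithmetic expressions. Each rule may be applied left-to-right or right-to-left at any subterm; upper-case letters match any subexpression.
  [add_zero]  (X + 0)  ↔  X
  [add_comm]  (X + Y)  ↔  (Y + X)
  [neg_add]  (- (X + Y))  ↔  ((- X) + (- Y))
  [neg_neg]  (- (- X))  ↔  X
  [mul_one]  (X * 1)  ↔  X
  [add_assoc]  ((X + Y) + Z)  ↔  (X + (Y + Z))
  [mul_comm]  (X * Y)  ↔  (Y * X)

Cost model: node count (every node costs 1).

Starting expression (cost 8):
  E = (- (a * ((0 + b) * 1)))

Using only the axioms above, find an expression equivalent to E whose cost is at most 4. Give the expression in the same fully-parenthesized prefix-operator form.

(1) (0 + b)  =[add_comm →]=  (b + 0)    ⊢ (- (a * ((b + 0) * 1)))
(2) (b + 0)  =[add_zero →]=  b    ⊢ (- (a * (b * 1)))
(3) (b * 1)  =[mul_one →]=  b    ⊢ cost 4, within 4

(- (a * b))   [cost 4]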